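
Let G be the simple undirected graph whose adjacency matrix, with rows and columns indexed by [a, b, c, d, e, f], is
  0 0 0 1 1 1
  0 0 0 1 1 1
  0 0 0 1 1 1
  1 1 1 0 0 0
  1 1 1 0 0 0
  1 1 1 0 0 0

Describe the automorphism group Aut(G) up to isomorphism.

G is 3-regular and bipartite with parts {d, e, f} and {a, b, c} (each part is independent and every cross-pair is an edge), so G = K_{3,3}. Each part can be permuted independently (S_3 × S_3) and the two equal-size parts can also be swapped, giving (S_3 × S_3) ⋊ Z_2 of order 2·(3!)² = 72.

S_3 ≀ Z_2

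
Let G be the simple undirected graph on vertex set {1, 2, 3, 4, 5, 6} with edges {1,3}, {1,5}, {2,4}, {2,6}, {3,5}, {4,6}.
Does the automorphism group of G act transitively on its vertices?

G has two connected components, {1, 3, 5} and {2, 4, 6}; each is 2-regular, so G = C_3 ⊔ C_3. With two isomorphic components, Aut(G) = Aut(C_3) ≀ S_2 = (D_3 × D_3) ⋊ Z_2: permute each cycle by D_3, then optionally swap the two cycles. Order 2·(2·3)² = 72. This group acts transitively on the 6 vertices.

Yes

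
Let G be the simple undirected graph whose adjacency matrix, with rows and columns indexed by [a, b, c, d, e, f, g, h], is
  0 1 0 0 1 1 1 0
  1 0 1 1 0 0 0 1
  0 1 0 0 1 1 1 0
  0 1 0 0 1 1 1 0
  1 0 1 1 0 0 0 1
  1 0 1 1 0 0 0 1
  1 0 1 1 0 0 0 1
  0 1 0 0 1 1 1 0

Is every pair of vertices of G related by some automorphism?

G is 4-regular and bipartite with parts {b, e, f, g} and {a, c, d, h} (each part is independent and every cross-pair is an edge), so G = K_{4,4}. Aut(K_{4,4}) is the wreath product S_4 ≀ Z_2: permute within each part, then optionally swap the parts; |Aut| = 2·(4!)² = 1152. Under this action every vertex can be carried to every other, so G is vertex-transitive.

Yes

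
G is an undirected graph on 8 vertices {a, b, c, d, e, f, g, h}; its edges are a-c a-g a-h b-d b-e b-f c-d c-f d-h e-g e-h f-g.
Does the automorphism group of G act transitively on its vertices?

G is 3-regular and bipartite on 2^3 = 8 vertices with girth 4; it is the hypercube graph Q_3. Aut(Q_3) consists of the signed permutations of the 3 coordinate axes: 3! permutations times 2^3 sign flips, so |Aut| = 2^3·3! = 48. This group acts transitively on the 8 vertices.

Yes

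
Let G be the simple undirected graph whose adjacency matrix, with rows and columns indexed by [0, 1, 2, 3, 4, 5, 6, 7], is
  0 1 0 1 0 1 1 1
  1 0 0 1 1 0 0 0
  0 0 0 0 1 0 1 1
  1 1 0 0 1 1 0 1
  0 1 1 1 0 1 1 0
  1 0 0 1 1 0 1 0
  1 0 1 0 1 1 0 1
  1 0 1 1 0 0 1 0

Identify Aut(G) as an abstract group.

the trivial group

The degree sequence is [5, 3, 3, 5, 5, 4, 5, 4]. Checking the degree-preserving permutations of the vertex set shows that none except the identity preserves every edge, so Aut(G) is trivial.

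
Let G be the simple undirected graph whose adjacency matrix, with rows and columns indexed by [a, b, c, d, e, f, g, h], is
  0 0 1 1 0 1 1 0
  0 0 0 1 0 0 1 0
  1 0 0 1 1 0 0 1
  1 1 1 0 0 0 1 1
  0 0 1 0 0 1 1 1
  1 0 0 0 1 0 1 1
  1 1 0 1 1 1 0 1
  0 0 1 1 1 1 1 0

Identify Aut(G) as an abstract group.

1

The degree sequence is [4, 2, 4, 5, 4, 4, 6, 5]. Checking the degree-preserving permutations of the vertex set shows that none except the identity preserves every edge, so Aut(G) is trivial.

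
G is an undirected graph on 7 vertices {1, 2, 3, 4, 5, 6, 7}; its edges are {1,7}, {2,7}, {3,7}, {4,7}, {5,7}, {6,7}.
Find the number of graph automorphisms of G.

Vertex 7 has degree 6 and every other vertex has degree 1, so G is the star K_{1,6} with centre 7. The 6 leaves are pairwise interchangeable while the centre is fixed, giving Aut(G) = S_6.

720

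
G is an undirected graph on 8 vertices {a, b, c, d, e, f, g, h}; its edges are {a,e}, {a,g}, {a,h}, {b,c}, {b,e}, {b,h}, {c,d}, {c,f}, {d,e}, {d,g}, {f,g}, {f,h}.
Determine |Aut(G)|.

48

G is 3-regular and bipartite on 2^3 = 8 vertices with girth 4; it is the hypercube graph Q_3. Aut(Q_3) consists of the signed permutations of the 3 coordinate axes: 3! permutations times 2^3 sign flips, so |Aut| = 2^3·3! = 48.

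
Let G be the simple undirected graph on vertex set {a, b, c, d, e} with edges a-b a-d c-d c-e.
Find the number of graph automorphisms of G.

The degree sequence is [2, 1, 2, 2, 1]; the two degree-1 vertices b and e are the ends of a path, so G = P_5. A path has exactly one nontrivial symmetry — reversal — giving Aut(G) of order 2.

2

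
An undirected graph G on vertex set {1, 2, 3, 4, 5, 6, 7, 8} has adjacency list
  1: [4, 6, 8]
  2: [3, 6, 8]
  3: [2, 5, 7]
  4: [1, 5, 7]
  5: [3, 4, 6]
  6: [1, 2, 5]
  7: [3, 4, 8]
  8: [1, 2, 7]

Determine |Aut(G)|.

48

G is 3-regular and bipartite on 2^3 = 8 vertices with girth 4; it is the hypercube graph Q_3. The symmetry group of the 3-cube is the hyperoctahedral group B_3 = Z_2 ≀ S_3, of order 2^3·3! = 48.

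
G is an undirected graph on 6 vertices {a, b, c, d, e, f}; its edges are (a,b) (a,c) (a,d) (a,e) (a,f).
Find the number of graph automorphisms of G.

Vertex a has degree 5 and every other vertex has degree 1, so G is the star K_{1,5} with centre a. Any automorphism fixes the centre and permutes the 5 leaves freely, so Aut(G) ≅ S_5 of order 5! = 120.

120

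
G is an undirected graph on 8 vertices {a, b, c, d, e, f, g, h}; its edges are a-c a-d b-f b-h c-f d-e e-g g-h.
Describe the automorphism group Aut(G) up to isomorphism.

Every vertex has degree 2 and the graph is connected, so G is the 8-cycle C_8. C_8 has 8 rotations and 8 reflections, so Aut(C_8) ≅ D_8 of order 16.

D_8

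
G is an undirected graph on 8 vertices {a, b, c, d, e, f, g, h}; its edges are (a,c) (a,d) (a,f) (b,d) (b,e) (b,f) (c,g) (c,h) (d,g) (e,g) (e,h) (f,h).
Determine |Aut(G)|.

G is 3-regular and bipartite on 2^3 = 8 vertices with girth 4; it is the hypercube graph Q_3. Aut(Q_3) consists of the signed permutations of the 3 coordinate axes: 3! permutations times 2^3 sign flips, so |Aut| = 2^3·3! = 48.

48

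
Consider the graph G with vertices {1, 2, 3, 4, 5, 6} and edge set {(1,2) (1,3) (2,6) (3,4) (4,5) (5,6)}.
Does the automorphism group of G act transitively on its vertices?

Yes

Every vertex has degree 2 and the graph is connected, so G is the 6-cycle C_6. C_6 has 6 rotations and 6 reflections, so Aut(C_6) ≅ D_6 of order 12. This group acts transitively on the 6 vertices.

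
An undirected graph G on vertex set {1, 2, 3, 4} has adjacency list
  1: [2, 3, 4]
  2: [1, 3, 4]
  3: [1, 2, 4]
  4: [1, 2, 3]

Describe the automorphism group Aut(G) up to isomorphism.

the symmetric group on 4 letters

Every vertex has degree 3, so G is the complete graph K_4. Every bijection on the vertex set is an automorphism of K_4; hence Aut(K_4) ≅ S_4, order 24.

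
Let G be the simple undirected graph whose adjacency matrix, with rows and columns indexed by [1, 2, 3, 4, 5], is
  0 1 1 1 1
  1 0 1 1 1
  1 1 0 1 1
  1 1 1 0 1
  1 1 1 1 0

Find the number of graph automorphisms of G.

120

All 5 vertices are pairwise adjacent: G = K_5. Any permutation of the 5 vertices preserves K_5, so Aut(K_5) = S_5 of order 5! = 120.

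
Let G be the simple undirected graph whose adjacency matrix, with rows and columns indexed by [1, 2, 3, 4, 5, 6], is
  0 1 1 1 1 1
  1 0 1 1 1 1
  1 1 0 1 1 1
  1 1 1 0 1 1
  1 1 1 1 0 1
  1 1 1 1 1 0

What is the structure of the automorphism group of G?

All 6 vertices are pairwise adjacent: G = K_6. Any permutation of the 6 vertices preserves K_6, so Aut(K_6) = S_6 of order 6! = 720.

the symmetric group on 6 letters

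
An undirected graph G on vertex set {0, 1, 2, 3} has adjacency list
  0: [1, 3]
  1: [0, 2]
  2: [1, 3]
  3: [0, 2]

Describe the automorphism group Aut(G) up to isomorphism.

D_4

Every vertex has degree 2 and the graph is connected, so G is the 4-cycle C_4. The automorphisms of the 4-cycle are exactly the symmetries of a regular 4-gon: the dihedral group D_4, |D_4| = 8.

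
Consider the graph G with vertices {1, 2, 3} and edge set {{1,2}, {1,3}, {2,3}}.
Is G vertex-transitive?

Yes

All 3 vertices are pairwise adjacent: G = K_3. Any permutation of the 3 vertices preserves K_3, so Aut(K_3) = S_3 of order 3! = 6. This group acts transitively on the 3 vertices.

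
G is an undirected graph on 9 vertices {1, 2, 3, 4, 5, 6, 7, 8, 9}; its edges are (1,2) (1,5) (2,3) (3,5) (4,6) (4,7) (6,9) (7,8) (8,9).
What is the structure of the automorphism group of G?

D_5 × D_4

G has two connected components, {4, 6, 7, 8, 9} and {1, 2, 3, 5}; each is 2-regular, so G = C_5 ⊔ C_4. No automorphism exchanges components of different sizes, hence Aut(G) is the direct product D_5 × D_4, order 80.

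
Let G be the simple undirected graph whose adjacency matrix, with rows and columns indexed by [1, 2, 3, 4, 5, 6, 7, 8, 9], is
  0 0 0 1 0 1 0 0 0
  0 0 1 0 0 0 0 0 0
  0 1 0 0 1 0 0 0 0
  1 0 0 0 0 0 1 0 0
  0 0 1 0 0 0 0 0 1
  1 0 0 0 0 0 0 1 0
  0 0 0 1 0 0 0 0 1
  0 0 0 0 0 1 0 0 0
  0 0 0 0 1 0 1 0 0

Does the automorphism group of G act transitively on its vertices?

No

Automorphisms preserve degree, but G has vertices of degree 1 and vertices of degree 2; no automorphism maps one to the other, so G is not vertex-transitive.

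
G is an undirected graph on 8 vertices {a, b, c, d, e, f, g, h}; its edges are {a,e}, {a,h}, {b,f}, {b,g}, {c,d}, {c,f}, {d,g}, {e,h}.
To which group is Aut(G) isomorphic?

G has two connected components, {b, c, d, f, g} and {a, e, h}; each is 2-regular, so G = C_5 ⊔ C_3. The components are non-isomorphic (different sizes), so Aut(G) = Aut(C_3) × Aut(C_5) = D_3 × D_5 of order 6·10 = 60.

D_3 × D_5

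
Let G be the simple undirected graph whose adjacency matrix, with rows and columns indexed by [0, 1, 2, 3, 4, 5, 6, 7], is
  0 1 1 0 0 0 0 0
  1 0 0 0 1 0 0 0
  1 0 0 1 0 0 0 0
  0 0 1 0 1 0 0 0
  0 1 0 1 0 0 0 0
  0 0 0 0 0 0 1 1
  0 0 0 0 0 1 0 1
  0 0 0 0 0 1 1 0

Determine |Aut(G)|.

G has two connected components, {0, 1, 2, 3, 4} and {5, 6, 7}; each is 2-regular, so G = C_5 ⊔ C_3. The components are non-isomorphic (different sizes), so Aut(G) = Aut(C_5) × Aut(C_3) = D_5 × D_3 of order 10·6 = 60.

60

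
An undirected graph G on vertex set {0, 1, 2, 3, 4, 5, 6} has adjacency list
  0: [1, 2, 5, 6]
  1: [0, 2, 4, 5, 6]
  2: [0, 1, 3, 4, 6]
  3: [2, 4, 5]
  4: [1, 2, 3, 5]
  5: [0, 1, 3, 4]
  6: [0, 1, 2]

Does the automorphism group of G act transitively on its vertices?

No

Automorphisms preserve degree, but G has vertices of degree 3 and vertices of degree 5; no automorphism maps one to the other, so G is not vertex-transitive.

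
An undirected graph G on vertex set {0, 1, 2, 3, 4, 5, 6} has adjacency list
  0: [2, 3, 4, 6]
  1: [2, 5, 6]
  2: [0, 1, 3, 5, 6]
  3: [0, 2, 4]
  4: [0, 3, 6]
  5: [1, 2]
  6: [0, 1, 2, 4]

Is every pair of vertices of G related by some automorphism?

No

Vertex 2 is the only vertex of degree 5, so every automorphism fixes it; G is not vertex-transitive.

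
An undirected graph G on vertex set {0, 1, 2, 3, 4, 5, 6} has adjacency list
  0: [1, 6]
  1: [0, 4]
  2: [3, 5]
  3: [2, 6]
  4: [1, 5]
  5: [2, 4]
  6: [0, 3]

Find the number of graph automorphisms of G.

G is 2-regular and connected on 7 vertices, i.e. the cycle C_7. The automorphisms of the 7-cycle are exactly the symmetries of a regular 7-gon: the dihedral group D_7, |D_7| = 14.

14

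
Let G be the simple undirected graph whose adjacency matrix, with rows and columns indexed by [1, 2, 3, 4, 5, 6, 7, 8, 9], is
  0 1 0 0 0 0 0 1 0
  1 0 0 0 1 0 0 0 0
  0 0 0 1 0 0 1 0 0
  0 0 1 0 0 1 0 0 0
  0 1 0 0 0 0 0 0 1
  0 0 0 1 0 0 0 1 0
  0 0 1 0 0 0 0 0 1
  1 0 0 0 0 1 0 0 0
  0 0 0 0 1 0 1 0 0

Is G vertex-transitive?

Yes

Every vertex has degree 2 and the graph is connected, so G is the 9-cycle C_9. The automorphisms of the 9-cycle are exactly the symmetries of a regular 9-gon: the dihedral group D_9, |D_9| = 18. Under this action every vertex can be carried to every other, so G is vertex-transitive.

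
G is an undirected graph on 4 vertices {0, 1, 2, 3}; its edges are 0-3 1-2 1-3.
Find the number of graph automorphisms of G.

2

The degree sequence is [1, 2, 1, 2]; the two degree-1 vertices 0 and 2 are the ends of a path, so G = P_4. The only nontrivial automorphism of a path is the end-to-end reflection, so Aut(G) ≅ Z_2.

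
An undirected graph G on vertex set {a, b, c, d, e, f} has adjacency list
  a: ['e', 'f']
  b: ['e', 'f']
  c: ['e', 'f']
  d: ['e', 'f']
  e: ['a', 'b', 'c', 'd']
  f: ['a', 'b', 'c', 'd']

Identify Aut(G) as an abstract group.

The vertices split by degree into {e, f} (degree 4) and {a, b, c, d} (degree 2); every edge runs between the two parts, so G is the complete bipartite graph K_{2,4}. The parts have unequal sizes, so no automorphism swaps them; each part is permuted independently, giving S_2 × S_4 of order 2!·4! = 48.

S_2 × S_4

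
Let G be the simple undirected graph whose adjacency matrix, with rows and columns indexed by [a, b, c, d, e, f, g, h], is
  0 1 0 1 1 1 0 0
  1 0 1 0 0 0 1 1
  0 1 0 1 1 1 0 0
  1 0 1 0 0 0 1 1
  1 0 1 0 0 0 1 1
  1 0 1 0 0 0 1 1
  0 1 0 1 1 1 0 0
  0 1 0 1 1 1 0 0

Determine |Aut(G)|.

G is 4-regular and bipartite with parts {a, c, g, h} and {b, d, e, f} (each part is independent and every cross-pair is an edge), so G = K_{4,4}. Each part can be permuted independently (S_4 × S_4) and the two equal-size parts can also be swapped, giving (S_4 × S_4) ⋊ Z_2 of order 2·(4!)² = 1152.

1152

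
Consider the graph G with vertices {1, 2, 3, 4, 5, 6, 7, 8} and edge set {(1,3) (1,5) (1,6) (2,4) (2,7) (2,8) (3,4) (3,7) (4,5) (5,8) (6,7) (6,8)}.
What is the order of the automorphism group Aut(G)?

48

G is 3-regular and bipartite on 2^3 = 8 vertices with girth 4; it is the hypercube graph Q_3. Aut(Q_3) consists of the signed permutations of the 3 coordinate axes: 3! permutations times 2^3 sign flips, so |Aut| = 2^3·3! = 48.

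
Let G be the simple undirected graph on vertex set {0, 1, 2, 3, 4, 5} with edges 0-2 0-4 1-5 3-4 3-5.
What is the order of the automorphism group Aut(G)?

The degree sequence is [2, 1, 1, 2, 2, 2]; the two degree-1 vertices 1 and 2 are the ends of a path, so G = P_6. A path has exactly one nontrivial symmetry — reversal — giving Aut(G) of order 2.

2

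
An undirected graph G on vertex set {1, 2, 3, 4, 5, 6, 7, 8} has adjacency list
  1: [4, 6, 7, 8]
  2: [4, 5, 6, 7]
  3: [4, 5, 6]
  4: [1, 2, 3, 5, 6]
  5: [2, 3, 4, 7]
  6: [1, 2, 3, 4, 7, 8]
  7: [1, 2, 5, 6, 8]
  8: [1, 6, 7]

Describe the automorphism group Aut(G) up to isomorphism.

1

The degree sequence is [4, 4, 3, 5, 4, 6, 5, 3]. Checking the degree-preserving permutations of the vertex set shows that none except the identity preserves every edge, so Aut(G) is trivial.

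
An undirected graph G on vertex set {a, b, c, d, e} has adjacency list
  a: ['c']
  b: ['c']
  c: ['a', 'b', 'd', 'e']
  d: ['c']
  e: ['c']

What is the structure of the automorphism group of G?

Vertex c has degree 4 and every other vertex has degree 1, so G is the star K_{1,4} with centre c. The 4 leaves are pairwise interchangeable while the centre is fixed, giving Aut(G) = S_4.

the symmetric group on 4 letters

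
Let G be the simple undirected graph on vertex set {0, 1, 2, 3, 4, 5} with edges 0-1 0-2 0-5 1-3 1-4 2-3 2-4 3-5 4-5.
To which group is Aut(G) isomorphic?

(S_3 × S_3) ⋊ Z_2

G is 3-regular and bipartite with parts {0, 3, 4} and {1, 2, 5} (each part is independent and every cross-pair is an edge), so G = K_{3,3}. Aut(K_{3,3}) is the wreath product S_3 ≀ Z_2: permute within each part, then optionally swap the parts; |Aut| = 2·(3!)² = 72.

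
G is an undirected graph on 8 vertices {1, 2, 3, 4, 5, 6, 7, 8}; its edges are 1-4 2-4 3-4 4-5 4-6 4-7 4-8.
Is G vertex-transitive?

Vertex 4 is the only vertex of degree 7, so every automorphism fixes it; G is not vertex-transitive.

No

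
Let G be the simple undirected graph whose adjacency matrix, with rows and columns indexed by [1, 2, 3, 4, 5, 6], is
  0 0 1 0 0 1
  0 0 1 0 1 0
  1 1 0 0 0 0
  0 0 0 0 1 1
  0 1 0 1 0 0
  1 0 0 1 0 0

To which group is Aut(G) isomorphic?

D_6

Every vertex has degree 2 and the graph is connected, so G is the 6-cycle C_6. The automorphisms of the 6-cycle are exactly the symmetries of a regular 6-gon: the dihedral group D_6, |D_6| = 12.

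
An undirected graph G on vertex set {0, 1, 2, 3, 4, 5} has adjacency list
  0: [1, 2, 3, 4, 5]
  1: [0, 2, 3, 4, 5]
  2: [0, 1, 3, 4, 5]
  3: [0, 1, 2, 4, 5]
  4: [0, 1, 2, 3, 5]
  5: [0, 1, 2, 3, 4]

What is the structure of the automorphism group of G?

Every vertex has degree 5, so G is the complete graph K_6. Every bijection on the vertex set is an automorphism of K_6; hence Aut(K_6) ≅ S_6, order 720.

S_6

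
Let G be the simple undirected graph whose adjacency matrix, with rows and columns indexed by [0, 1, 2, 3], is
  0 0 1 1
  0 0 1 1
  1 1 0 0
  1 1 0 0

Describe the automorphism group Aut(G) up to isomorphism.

G is 2-regular and connected on 4 vertices, i.e. the cycle C_4. The automorphisms of the 4-cycle are exactly the symmetries of a regular 4-gon: the dihedral group D_4, |D_4| = 8.

the dihedral group of order 8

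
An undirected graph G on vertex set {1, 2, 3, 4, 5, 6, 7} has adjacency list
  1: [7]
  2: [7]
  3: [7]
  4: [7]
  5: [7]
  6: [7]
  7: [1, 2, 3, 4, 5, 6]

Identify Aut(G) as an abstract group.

Vertex 7 has degree 6 and every other vertex has degree 1, so G is the star K_{1,6} with centre 7. The 6 leaves are pairwise interchangeable while the centre is fixed, giving Aut(G) = S_6.

the symmetric group on 6 letters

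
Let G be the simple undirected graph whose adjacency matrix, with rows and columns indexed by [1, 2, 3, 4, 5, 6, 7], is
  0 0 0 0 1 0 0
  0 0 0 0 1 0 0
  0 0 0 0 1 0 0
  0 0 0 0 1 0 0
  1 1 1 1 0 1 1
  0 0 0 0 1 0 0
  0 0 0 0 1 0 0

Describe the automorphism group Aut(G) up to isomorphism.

Vertex 5 has degree 6 and every other vertex has degree 1, so G is the star K_{1,6} with centre 5. The 6 leaves are pairwise interchangeable while the centre is fixed, giving Aut(G) = S_6.

S_6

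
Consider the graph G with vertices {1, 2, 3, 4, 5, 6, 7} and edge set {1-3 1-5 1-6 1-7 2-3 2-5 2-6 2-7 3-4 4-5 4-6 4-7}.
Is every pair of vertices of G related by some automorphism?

No

Automorphisms preserve degree, but G has vertices of degree 3 and vertices of degree 4; no automorphism maps one to the other, so G is not vertex-transitive.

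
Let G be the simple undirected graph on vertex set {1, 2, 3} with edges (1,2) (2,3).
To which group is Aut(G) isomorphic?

Z_2

The degree sequence is [1, 2, 1]; the two degree-1 vertices 1 and 3 are the ends of a path, so G = P_3. The only nontrivial automorphism of a path is the end-to-end reflection, so Aut(G) ≅ Z_2.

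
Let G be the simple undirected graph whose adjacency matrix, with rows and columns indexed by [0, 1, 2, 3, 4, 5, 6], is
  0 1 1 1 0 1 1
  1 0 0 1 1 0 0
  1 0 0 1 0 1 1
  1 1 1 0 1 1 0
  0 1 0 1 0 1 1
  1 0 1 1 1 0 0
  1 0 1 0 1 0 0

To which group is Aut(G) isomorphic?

Degrees alone do not determine every vertex (e.g. 0 and 3 both have degree 5), but their neighbour-degree multisets differ: N(0) has degrees [3, 3, 4, 4, 5] while N(3) has degrees [3, 4, 4, 4, 5]. Repeating this refinement separates all vertices, so the only automorphism is the identity.

1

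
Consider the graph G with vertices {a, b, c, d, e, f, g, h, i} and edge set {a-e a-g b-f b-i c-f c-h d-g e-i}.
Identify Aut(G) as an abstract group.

The degree sequence is [2, 2, 2, 1, 2, 2, 2, 1, 2]; the two degree-1 vertices d and h are the ends of a path, so G = P_9. The only nontrivial automorphism of a path is the end-to-end reflection, so Aut(G) ≅ Z_2.

the cyclic group of order 2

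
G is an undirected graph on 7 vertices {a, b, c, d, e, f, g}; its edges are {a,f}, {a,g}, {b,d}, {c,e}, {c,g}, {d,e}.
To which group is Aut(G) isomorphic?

C_2

The degree sequence is [2, 1, 2, 2, 2, 1, 2]; the two degree-1 vertices b and f are the ends of a path, so G = P_7. A path has exactly one nontrivial symmetry — reversal — giving Aut(G) of order 2.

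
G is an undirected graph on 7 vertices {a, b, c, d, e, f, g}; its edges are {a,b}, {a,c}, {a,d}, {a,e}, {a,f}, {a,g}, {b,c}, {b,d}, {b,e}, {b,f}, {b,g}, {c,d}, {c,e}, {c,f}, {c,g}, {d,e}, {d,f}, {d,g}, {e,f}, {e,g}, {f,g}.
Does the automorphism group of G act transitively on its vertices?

All 7 vertices are pairwise adjacent: G = K_7. Any permutation of the 7 vertices preserves K_7, so Aut(K_7) = S_7 of order 7! = 5040. This group acts transitively on the 7 vertices.

Yes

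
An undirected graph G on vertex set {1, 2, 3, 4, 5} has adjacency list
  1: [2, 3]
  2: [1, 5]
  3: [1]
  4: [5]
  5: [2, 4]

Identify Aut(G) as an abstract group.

C_2

The degree sequence is [2, 2, 1, 1, 2]; the two degree-1 vertices 3 and 4 are the ends of a path, so G = P_5. A path has exactly one nontrivial symmetry — reversal — giving Aut(G) of order 2.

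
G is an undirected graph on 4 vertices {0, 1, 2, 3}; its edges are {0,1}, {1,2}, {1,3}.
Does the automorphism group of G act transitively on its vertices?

Vertex 1 is the only vertex of degree 3, so every automorphism fixes it; G is not vertex-transitive.

No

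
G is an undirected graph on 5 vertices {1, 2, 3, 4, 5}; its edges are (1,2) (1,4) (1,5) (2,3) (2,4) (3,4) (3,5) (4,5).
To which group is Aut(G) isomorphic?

Vertex 4 is the unique vertex of degree 4; the remaining 4 vertices each have degree 3 and induce a cycle, so G is the wheel on 5 vertices with hub 4. With the hub fixed, the remaining symmetry is that of the rim cycle C_4, giving the dihedral group D_4.

the dihedral group of order 8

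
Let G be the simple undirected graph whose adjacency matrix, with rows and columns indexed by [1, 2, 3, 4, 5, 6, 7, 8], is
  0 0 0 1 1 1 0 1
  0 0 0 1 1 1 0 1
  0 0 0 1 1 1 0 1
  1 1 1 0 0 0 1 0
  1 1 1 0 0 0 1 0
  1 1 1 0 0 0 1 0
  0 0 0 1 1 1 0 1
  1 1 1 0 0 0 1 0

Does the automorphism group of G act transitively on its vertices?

Yes

G is 4-regular and bipartite with parts {1, 2, 3, 7} and {4, 5, 6, 8} (each part is independent and every cross-pair is an edge), so G = K_{4,4}. Each part can be permuted independently (S_4 × S_4) and the two equal-size parts can also be swapped, giving (S_4 × S_4) ⋊ Z_2 of order 2·(4!)² = 1152. Under this action every vertex can be carried to every other, so G is vertex-transitive.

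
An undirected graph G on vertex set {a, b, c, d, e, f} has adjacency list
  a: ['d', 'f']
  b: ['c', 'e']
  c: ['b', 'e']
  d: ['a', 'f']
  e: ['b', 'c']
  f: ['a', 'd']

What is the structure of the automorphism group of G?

G has two connected components, {b, c, e} and {a, d, f}; each is 2-regular, so G = C_3 ⊔ C_3. Aut of a disjoint union of two copies of C_3 is the wreath product D_3 ≀ Z_2, of order 2·6² = 72.

(D_3 × D_3) ⋊ Z_2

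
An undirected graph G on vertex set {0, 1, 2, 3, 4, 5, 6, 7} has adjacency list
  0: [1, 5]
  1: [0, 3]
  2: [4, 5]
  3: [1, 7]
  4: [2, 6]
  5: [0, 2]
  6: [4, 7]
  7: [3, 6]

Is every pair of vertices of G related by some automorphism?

Every vertex has degree 2 and the graph is connected, so G is the 8-cycle C_8. C_8 has 8 rotations and 8 reflections, so Aut(C_8) ≅ D_8 of order 16. Under this action every vertex can be carried to every other, so G is vertex-transitive.

Yes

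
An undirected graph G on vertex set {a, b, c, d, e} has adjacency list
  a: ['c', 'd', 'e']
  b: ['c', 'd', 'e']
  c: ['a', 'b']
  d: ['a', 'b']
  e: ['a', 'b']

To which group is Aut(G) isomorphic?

The vertices split by degree into {a, b} (degree 3) and {c, d, e} (degree 2); every edge runs between the two parts, so G is the complete bipartite graph K_{2,3}. The parts have unequal sizes, so no automorphism swaps them; each part is permuted independently, giving S_3 × S_2 of order 3!·2! = 12.

S_3 × S_2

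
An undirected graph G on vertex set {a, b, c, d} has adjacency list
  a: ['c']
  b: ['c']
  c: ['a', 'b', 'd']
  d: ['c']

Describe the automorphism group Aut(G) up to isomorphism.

the symmetric group on 3 letters

Vertex c has degree 3 and every other vertex has degree 1, so G is the star K_{1,3} with centre c. The 3 leaves are pairwise interchangeable while the centre is fixed, giving Aut(G) = S_3.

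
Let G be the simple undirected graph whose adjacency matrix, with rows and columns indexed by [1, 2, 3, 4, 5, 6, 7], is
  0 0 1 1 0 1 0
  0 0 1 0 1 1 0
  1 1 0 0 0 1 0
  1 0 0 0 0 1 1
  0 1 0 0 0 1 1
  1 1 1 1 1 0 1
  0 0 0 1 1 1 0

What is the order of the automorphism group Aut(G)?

12

Vertex 6 is the unique vertex of degree 6; the remaining 6 vertices each have degree 3 and induce a cycle, so G is the wheel on 7 vertices with hub 6. With the hub fixed, the remaining symmetry is that of the rim cycle C_6, giving the dihedral group D_6.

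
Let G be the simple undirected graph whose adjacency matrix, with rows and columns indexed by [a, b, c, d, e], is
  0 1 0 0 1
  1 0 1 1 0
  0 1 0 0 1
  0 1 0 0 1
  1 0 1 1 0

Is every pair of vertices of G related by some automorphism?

Automorphisms preserve degree, but G has vertices of degree 2 and vertices of degree 3; no automorphism maps one to the other, so G is not vertex-transitive.

No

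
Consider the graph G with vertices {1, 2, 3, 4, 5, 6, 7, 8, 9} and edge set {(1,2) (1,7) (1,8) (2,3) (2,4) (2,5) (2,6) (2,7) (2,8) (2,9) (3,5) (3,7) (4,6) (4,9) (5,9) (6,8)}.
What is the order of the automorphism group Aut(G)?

Vertex 2 is the unique vertex of degree 8; the remaining 8 vertices each have degree 3 and induce a cycle, so G is the wheel on 9 vertices with hub 2. With the hub fixed, the remaining symmetry is that of the rim cycle C_8, giving the dihedral group D_8.

16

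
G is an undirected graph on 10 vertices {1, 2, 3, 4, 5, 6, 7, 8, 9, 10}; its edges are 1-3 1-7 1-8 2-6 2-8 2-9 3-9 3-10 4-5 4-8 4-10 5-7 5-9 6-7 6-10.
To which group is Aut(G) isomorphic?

G is 3-regular on 10 vertices with no triangles and no 4-cycles (girth 5): this is the Petersen graph. It is a classical fact that the Petersen graph has automorphism group S_5 (order 120), arising from its description as the Kneser graph K(5,2).

S_5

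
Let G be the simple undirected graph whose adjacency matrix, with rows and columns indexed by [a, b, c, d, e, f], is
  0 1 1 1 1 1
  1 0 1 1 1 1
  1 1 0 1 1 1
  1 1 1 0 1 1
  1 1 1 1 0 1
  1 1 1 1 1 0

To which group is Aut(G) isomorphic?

Every vertex has degree 5, so G is the complete graph K_6. Any permutation of the 6 vertices preserves K_6, so Aut(K_6) = S_6 of order 6! = 720.

S_6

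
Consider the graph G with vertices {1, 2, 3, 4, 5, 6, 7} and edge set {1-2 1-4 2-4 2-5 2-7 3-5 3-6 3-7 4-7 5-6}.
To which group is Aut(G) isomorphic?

1

The degree sequence is [2, 4, 3, 3, 3, 2, 3]. Checking the degree-preserving permutations of the vertex set shows that none except the identity preserves every edge, so Aut(G) is trivial.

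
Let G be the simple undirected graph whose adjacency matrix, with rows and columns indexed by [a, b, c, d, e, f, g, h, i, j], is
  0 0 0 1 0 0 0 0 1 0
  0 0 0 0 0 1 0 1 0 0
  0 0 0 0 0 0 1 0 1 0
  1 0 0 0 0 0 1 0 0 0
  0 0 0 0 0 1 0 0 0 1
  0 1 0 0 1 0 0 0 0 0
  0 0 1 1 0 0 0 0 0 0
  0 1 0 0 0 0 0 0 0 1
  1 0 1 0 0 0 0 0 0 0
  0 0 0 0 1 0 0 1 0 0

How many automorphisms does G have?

G has two connected components, {b, e, f, h, j} and {a, c, d, g, i}; each is 2-regular, so G = C_5 ⊔ C_5. Aut of a disjoint union of two copies of C_5 is the wreath product D_5 ≀ Z_2, of order 2·10² = 200.

200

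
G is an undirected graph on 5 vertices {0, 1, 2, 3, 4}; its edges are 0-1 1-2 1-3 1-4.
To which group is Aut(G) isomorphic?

the symmetric group on 4 letters

Vertex 1 has degree 4 and every other vertex has degree 1, so G is the star K_{1,4} with centre 1. The 4 leaves are pairwise interchangeable while the centre is fixed, giving Aut(G) = S_4.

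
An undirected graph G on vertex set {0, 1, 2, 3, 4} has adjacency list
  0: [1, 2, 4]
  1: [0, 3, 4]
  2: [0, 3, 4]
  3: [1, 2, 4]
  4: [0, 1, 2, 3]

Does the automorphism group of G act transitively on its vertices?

No

Vertex 4 is the only vertex of degree 4, so every automorphism fixes it; G is not vertex-transitive.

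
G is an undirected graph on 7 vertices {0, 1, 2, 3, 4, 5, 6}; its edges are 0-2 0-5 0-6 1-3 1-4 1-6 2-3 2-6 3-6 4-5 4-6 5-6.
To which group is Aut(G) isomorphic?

Vertex 6 is the unique vertex of degree 6; the remaining 6 vertices each have degree 3 and induce a cycle, so G is the wheel on 7 vertices with hub 6. Every automorphism fixes the hub and acts on the rim 6-cycle, so Aut(G) ≅ Aut(C_6) = D_6 of order 12.

the dihedral group of order 12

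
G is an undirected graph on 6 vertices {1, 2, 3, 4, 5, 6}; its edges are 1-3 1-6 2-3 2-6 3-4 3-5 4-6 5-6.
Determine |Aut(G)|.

48

The vertices split by degree into {3, 6} (degree 4) and {1, 2, 4, 5} (degree 2); every edge runs between the two parts, so G is the complete bipartite graph K_{2,4}. Automorphisms preserve the bipartition setwise (since the parts differ in size) and act as S_2 × S_4 within it; |Aut| = 48.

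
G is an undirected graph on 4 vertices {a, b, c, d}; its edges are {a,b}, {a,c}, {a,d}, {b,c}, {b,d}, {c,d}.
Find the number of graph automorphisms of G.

24

All 4 vertices are pairwise adjacent: G = K_4. Any permutation of the 4 vertices preserves K_4, so Aut(K_4) = S_4 of order 4! = 24.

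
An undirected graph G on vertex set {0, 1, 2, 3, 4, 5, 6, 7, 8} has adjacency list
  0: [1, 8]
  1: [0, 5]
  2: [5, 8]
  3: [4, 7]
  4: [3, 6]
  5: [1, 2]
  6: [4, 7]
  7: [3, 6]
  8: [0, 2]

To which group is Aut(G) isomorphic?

D_4 × D_5

G has two connected components, {0, 1, 2, 5, 8} and {3, 4, 6, 7}; each is 2-regular, so G = C_5 ⊔ C_4. No automorphism exchanges components of different sizes, hence Aut(G) is the direct product D_4 × D_5, order 80.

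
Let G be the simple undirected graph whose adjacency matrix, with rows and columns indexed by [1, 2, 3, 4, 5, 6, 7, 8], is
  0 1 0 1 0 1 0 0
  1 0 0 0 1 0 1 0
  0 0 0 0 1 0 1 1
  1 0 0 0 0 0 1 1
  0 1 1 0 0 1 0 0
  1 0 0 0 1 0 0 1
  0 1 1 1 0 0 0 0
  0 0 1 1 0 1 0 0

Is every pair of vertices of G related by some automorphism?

Yes

G is 3-regular and bipartite on 2^3 = 8 vertices with girth 4; it is the hypercube graph Q_3. The symmetry group of the 3-cube is the hyperoctahedral group B_3 = Z_2 ≀ S_3, of order 2^3·3! = 48. This group acts transitively on the 8 vertices.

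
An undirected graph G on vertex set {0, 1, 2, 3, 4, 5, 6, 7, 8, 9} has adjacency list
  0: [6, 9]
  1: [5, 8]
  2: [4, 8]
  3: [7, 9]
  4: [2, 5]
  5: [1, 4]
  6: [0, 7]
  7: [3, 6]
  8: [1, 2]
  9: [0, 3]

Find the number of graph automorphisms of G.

G has two connected components, {1, 2, 4, 5, 8} and {0, 3, 6, 7, 9}; each is 2-regular, so G = C_5 ⊔ C_5. With two isomorphic components, Aut(G) = Aut(C_5) ≀ S_2 = (D_5 × D_5) ⋊ Z_2: permute each cycle by D_5, then optionally swap the two cycles. Order 2·(2·5)² = 200.

200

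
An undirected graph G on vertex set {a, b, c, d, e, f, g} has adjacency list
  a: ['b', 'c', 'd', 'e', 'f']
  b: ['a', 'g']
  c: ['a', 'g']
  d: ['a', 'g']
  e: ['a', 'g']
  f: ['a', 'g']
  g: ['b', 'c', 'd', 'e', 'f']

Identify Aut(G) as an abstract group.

The vertices split by degree into {a, g} (degree 5) and {b, c, d, e, f} (degree 2); every edge runs between the two parts, so G is the complete bipartite graph K_{2,5}. Automorphisms preserve the bipartition setwise (since the parts differ in size) and act as S_2 × S_5 within it; |Aut| = 240.

S_2 × S_5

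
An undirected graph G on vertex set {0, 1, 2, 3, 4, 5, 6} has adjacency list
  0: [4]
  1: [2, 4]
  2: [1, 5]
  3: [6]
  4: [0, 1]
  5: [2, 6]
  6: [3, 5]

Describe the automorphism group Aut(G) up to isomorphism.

Z_2

The degree sequence is [1, 2, 2, 1, 2, 2, 2]; the two degree-1 vertices 0 and 3 are the ends of a path, so G = P_7. A path has exactly one nontrivial symmetry — reversal — giving Aut(G) of order 2.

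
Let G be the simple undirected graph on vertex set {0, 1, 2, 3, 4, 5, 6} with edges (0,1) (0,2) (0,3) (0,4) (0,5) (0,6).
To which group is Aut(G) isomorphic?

the symmetric group on 6 letters

Vertex 0 has degree 6 and every other vertex has degree 1, so G is the star K_{1,6} with centre 0. The 6 leaves are pairwise interchangeable while the centre is fixed, giving Aut(G) = S_6.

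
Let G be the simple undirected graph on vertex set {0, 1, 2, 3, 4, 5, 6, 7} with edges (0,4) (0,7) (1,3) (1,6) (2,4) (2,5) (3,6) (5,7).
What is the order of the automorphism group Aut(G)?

60

G has two connected components, {0, 2, 4, 5, 7} and {1, 3, 6}; each is 2-regular, so G = C_5 ⊔ C_3. The components are non-isomorphic (different sizes), so Aut(G) = Aut(C_3) × Aut(C_5) = D_3 × D_5 of order 6·10 = 60.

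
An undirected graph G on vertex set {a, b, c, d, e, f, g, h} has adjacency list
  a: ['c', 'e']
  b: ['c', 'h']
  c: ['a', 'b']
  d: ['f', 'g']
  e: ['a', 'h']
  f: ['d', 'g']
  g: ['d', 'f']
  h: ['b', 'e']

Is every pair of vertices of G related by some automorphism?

G has two connected components, {a, b, c, e, h} and {d, f, g}; each is 2-regular, so G = C_5 ⊔ C_3. The orbit of a under Aut(G) is {a, b, c, e, h}, which does not contain d, so G is not vertex-transitive.

No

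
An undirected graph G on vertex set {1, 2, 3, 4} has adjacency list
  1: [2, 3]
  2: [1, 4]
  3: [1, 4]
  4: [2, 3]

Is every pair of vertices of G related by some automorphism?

Every vertex has degree 2 and the graph is connected, so G is the 4-cycle C_4. C_4 has 4 rotations and 4 reflections, so Aut(C_4) ≅ D_4 of order 8. Under this action every vertex can be carried to every other, so G is vertex-transitive.

Yes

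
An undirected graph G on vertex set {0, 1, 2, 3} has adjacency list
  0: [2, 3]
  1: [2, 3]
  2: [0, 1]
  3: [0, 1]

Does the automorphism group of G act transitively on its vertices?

Yes

G is 2-regular and bipartite on 2^2 = 4 vertices with girth 4; it is the hypercube graph Q_2. The symmetry group of the 2-cube is the hyperoctahedral group B_2 = Z_2 ≀ S_2, of order 2^2·2! = 8. This group acts transitively on the 4 vertices.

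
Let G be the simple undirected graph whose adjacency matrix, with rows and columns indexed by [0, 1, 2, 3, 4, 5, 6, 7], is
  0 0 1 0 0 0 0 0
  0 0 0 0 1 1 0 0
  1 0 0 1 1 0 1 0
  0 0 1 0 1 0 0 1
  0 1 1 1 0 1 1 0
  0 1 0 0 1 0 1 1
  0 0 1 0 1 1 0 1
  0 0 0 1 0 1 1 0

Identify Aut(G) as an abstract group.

{e}

Degrees alone do not determine every vertex (e.g. 2 and 5 both have degree 4), but their neighbour-degree multisets differ: N(2) has degrees [1, 3, 4, 5] while N(5) has degrees [2, 3, 4, 5]. Repeating this refinement separates all vertices, so the only automorphism is the identity.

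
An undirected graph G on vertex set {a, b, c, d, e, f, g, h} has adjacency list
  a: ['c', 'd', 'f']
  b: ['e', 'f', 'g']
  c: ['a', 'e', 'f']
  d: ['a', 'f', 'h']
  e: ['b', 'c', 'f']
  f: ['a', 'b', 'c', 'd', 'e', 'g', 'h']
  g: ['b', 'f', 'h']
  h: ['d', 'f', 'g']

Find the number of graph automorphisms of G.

14

Vertex f is the unique vertex of degree 7; the remaining 7 vertices each have degree 3 and induce a cycle, so G is the wheel on 8 vertices with hub f. With the hub fixed, the remaining symmetry is that of the rim cycle C_7, giving the dihedral group D_7.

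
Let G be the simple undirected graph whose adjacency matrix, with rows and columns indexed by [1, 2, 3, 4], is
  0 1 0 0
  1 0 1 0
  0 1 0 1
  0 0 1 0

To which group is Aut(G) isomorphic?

the cyclic group of order 2

The degree sequence is [1, 2, 2, 1]; the two degree-1 vertices 1 and 4 are the ends of a path, so G = P_4. The only nontrivial automorphism of a path is the end-to-end reflection, so Aut(G) ≅ Z_2.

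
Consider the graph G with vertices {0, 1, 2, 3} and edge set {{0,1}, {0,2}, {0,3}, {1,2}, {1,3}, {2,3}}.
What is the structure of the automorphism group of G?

All 4 vertices are pairwise adjacent: G = K_4. Any permutation of the 4 vertices preserves K_4, so Aut(K_4) = S_4 of order 4! = 24.

S_4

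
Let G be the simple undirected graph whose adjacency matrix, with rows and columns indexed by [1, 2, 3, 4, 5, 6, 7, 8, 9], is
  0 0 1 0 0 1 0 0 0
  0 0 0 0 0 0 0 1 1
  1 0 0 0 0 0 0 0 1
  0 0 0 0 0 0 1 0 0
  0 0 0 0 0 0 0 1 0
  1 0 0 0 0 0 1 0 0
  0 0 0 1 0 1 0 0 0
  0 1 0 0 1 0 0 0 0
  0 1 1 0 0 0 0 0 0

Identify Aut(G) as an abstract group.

The degree sequence is [2, 2, 2, 1, 1, 2, 2, 2, 2]; the two degree-1 vertices 4 and 5 are the ends of a path, so G = P_9. A path has exactly one nontrivial symmetry — reversal — giving Aut(G) of order 2.

C_2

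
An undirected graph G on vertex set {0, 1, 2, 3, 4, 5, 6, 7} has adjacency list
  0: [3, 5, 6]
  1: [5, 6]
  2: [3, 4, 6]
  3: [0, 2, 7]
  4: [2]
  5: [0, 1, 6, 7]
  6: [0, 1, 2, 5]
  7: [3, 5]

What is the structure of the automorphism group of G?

Degrees alone do not determine every vertex (e.g. 0 and 2 both have degree 3), but their neighbour-degree multisets differ: N(0) has degrees [3, 4, 4] while N(2) has degrees [1, 3, 4]. Repeating this refinement separates all vertices, so the only automorphism is the identity.

{e}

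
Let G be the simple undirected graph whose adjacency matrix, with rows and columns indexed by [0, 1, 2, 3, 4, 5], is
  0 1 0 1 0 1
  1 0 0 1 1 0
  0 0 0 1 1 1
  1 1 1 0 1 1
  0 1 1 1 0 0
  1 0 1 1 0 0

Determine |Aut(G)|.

10

Vertex 3 is the unique vertex of degree 5; the remaining 5 vertices each have degree 3 and induce a cycle, so G is the wheel on 6 vertices with hub 3. Every automorphism fixes the hub and acts on the rim 5-cycle, so Aut(G) ≅ Aut(C_5) = D_5 of order 10.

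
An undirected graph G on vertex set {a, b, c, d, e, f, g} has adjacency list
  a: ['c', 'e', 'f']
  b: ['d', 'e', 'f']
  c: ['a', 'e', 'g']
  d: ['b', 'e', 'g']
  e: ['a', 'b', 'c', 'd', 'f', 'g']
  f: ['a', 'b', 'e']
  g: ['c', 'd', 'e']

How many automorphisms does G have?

12

Vertex e is the unique vertex of degree 6; the remaining 6 vertices each have degree 3 and induce a cycle, so G is the wheel on 7 vertices with hub e. Every automorphism fixes the hub and acts on the rim 6-cycle, so Aut(G) ≅ Aut(C_6) = D_6 of order 12.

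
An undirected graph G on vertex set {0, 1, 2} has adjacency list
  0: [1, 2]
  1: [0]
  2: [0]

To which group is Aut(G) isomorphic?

The degree sequence is [2, 1, 1]; the two degree-1 vertices 1 and 2 are the ends of a path, so G = P_3. A path has exactly one nontrivial symmetry — reversal — giving Aut(G) of order 2.

Z_2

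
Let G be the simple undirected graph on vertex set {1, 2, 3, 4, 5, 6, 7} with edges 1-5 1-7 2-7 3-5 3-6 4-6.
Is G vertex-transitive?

Automorphisms preserve degree, but G has vertices of degree 1 and vertices of degree 2; no automorphism maps one to the other, so G is not vertex-transitive.

No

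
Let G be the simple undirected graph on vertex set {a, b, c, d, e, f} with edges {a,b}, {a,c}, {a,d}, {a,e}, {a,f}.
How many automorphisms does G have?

120

Vertex a has degree 5 and every other vertex has degree 1, so G is the star K_{1,5} with centre a. Any automorphism fixes the centre and permutes the 5 leaves freely, so Aut(G) ≅ S_5 of order 5! = 120.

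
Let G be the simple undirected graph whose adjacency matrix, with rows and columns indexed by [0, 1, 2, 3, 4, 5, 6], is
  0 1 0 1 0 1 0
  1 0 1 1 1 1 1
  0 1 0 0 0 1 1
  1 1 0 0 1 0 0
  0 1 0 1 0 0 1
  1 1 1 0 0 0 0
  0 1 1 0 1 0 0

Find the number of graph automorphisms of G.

12

Vertex 1 is the unique vertex of degree 6; the remaining 6 vertices each have degree 3 and induce a cycle, so G is the wheel on 7 vertices with hub 1. With the hub fixed, the remaining symmetry is that of the rim cycle C_6, giving the dihedral group D_6.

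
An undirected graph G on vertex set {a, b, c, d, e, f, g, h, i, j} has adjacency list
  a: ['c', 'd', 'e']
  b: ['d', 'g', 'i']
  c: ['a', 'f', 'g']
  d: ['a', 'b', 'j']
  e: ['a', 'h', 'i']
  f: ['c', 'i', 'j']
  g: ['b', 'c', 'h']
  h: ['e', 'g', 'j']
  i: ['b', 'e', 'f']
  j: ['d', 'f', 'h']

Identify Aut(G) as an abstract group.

G is 3-regular on 10 vertices with no triangles and no 4-cycles (girth 5): this is the Petersen graph. It is a classical fact that the Petersen graph has automorphism group S_5 (order 120), arising from its description as the Kneser graph K(5,2).

S_5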